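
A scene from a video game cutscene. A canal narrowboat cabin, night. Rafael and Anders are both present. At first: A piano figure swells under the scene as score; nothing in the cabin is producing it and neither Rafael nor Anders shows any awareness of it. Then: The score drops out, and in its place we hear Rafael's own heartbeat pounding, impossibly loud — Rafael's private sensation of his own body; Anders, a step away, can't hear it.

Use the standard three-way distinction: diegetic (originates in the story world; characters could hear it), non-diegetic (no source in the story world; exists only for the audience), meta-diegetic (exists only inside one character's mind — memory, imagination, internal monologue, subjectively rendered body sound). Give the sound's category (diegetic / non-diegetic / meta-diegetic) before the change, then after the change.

non-diegetic, meta-diegetic

Before the change: underscore with no in-world source, inaudible to the characters → non-diegetic.
After the change: the body sound is Rafael's subjective perception alone — Anders can't hear it → meta-diegetic.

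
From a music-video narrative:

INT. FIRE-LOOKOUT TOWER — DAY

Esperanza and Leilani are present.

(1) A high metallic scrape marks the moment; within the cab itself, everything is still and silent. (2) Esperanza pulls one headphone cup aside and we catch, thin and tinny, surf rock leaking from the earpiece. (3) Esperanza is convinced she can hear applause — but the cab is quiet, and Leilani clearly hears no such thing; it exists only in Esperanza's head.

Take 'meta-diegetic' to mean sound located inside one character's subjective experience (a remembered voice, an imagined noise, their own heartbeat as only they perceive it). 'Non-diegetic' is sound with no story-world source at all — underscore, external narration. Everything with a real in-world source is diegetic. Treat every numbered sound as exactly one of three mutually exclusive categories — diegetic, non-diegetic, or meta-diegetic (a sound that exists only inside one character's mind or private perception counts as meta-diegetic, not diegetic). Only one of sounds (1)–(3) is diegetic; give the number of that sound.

Sound (1): it's a sound-design accent with no in-world source; no one in the scene can hear it, so non-diegetic.
(2) is diegetic: the earpiece is a real device on Esperanza's head — source music.
(3) is meta-diegetic: Esperanza alone 'hears' it — an imagined sound, not present in the space.
Only (2) is diegetic.

2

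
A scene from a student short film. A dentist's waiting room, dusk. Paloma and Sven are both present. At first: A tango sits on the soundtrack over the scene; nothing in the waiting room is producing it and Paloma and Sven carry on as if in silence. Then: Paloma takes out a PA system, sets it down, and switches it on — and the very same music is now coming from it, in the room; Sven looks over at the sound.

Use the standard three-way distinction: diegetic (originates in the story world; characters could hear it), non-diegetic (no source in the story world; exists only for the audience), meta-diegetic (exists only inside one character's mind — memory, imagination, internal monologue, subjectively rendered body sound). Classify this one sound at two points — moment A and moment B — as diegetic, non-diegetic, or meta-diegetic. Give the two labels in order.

non-diegetic, diegetic

Moment A: no in-world source exists and no character can hear it — underscore → non-diegetic.
Moment B: a PA system is now a real source in the story world and the characters hear it → diegetic.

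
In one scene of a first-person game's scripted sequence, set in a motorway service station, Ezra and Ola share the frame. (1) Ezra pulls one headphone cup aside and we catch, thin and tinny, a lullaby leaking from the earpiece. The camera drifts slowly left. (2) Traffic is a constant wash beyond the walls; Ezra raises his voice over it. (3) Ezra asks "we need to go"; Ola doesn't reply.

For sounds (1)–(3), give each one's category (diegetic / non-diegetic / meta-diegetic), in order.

diegetic, diegetic, diegetic

(1) the earpiece is a real device on Ezra's head — source music → diegetic.
Sound (2): it's the actual ambient sound of the location, so diegetic.
(3) spoken by a character present in the story world → diegetic.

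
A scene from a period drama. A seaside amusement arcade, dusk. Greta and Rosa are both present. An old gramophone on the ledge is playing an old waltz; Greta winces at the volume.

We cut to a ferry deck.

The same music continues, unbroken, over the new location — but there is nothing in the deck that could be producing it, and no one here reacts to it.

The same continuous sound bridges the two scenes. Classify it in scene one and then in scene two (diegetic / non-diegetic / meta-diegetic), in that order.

diegetic, non-diegetic

Scene one: an old gramophone is an on-screen source and Greta reacts to it → diegetic.
Scene two: there is no source in the deck and no one hears it — it's now underscore → non-diegetic.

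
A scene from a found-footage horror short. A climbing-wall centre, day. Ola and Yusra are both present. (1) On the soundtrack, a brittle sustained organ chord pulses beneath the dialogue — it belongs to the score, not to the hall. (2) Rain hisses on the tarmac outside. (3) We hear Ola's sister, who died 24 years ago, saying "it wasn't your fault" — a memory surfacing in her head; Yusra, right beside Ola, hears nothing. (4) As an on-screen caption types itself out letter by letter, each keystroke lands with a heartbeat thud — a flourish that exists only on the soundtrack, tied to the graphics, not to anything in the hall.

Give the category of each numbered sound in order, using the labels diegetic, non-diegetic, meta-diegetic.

Sound (1): score with no on-screen or off-screen source; it exists for the audience alone, so non-diegetic.
Sound (2): ambient/room sound belonging to the story's physical space, so diegetic.
(3) the voice is a memory playing only inside Ola's mind; Yusra can't hear it → meta-diegetic.
(4) is non-diegetic: it accompanies on-screen graphics, not anything inside the story world.

non-diegetic, diegetic, meta-diegetic, non-diegetic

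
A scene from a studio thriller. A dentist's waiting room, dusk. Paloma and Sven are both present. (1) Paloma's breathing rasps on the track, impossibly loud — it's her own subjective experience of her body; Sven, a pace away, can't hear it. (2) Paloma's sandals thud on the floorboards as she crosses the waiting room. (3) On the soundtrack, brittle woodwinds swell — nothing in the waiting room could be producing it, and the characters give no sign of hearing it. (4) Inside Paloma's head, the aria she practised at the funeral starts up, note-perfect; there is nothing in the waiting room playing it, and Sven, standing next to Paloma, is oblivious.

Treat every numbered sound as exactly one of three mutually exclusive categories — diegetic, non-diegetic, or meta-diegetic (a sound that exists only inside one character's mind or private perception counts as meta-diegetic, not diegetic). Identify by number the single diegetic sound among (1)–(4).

(1) is meta-diegetic: a subjective body sound — Paloma's private perception, inaudible to Sven.
(2) a character's body making contact with the set — an in-world sound → diegetic.
(3) it has no source in the story world and no character can hear it — it's underscore → non-diegetic.
Sound (4): the music is a memory playing inside Paloma's mind alone; no real-world source, Sven can't hear it, so meta-diegetic.
Only (2) is diegetic.

2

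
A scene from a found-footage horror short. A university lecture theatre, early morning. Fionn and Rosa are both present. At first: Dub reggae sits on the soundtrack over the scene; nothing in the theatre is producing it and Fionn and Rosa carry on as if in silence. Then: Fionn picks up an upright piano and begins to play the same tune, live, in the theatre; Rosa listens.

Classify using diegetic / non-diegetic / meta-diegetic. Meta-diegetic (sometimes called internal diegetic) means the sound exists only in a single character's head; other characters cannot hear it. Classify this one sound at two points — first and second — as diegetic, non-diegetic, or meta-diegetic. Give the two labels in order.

non-diegetic, diegetic

First: no in-world source exists and no character can hear it — underscore → non-diegetic.
Second: an upright piano is now a real source in the story world and the characters hear it → diegetic.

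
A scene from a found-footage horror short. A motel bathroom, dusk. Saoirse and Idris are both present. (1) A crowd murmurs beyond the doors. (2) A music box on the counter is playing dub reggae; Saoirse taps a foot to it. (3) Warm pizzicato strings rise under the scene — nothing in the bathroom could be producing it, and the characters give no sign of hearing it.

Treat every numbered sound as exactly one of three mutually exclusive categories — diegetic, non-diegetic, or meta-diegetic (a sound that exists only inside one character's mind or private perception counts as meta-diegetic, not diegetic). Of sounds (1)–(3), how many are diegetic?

2

(1) a crowd is part of the location's real environment → diegetic.
Sound (2): a music box is a physical source in the scene and Saoirse reacts to it, so diegetic.
(3) is non-diegetic: nothing in the bathroom produces it and the characters don't hear it — pure soundtrack.
Diegetic: (1), (2) — that's 2.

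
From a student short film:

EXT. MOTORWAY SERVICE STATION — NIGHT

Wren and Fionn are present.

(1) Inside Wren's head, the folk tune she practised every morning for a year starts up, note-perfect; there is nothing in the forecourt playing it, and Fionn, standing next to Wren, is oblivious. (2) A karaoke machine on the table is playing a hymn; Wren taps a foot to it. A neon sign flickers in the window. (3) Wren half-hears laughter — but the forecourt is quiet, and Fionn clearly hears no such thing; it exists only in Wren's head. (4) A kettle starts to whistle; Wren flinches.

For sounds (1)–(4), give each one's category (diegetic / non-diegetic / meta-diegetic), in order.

(1) the music is a memory playing inside Wren's mind alone; no real-world source, Fionn can't hear it → meta-diegetic.
(2) is diegetic: source music from a karaoke machine, which exists in the story world.
Sound (3): the sound is imagined by Wren; nothing in the story world is producing it and Fionn can't hear it, so meta-diegetic.
(4) a kettle is a real object/event in the scene's world → diegetic.

meta-diegetic, diegetic, meta-diegetic, diegetic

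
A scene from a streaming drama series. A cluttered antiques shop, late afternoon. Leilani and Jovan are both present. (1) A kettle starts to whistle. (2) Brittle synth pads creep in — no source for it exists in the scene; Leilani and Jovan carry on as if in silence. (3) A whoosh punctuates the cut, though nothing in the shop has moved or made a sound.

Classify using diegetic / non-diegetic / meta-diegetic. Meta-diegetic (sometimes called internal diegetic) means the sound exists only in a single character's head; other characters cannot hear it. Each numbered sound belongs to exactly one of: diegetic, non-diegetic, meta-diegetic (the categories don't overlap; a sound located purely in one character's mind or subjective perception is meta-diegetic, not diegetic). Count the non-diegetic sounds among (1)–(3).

(1) is diegetic: an in-world source (a kettle); characters could hear it.
Sound (2): it has no source in the story world and no character can hear it — it's underscore, so non-diegetic.
(3) is non-diegetic: an editorial stinger — it belongs to the cut, not the story world.
So 2 of the 3 are non-diegetic: (2), (3).

2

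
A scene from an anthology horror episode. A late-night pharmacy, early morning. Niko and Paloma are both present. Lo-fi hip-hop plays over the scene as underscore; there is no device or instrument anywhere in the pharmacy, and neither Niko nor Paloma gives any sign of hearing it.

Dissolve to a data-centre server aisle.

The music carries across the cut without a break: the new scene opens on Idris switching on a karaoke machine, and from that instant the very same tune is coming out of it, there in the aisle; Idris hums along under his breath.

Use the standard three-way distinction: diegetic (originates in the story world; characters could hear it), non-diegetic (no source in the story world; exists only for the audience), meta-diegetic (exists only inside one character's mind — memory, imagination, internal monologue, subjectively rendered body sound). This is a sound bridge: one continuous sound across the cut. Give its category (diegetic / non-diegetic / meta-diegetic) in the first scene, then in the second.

non-diegetic, diegetic

Scene one: there's no in-world source anywhere and no character hears it — underscore for the audience only → non-diegetic.
Scene two: once Idris turns on a karaoke machine, the music has a real source in the story world and Idris reacts to it → diegetic.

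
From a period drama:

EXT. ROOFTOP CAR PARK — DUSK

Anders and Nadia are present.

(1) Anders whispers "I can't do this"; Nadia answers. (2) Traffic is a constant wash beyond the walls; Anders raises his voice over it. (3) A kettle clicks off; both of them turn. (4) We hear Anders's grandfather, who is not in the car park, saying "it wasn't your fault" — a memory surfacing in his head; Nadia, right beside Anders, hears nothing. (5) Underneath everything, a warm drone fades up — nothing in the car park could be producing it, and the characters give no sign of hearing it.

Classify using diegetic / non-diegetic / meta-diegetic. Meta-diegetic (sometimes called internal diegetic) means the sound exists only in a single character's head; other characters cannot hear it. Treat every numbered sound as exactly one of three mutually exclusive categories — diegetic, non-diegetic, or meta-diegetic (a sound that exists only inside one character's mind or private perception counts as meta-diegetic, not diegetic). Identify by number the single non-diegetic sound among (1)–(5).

(1) is diegetic: Anders is a character speaking aloud in the scene.
(2) ambient/room sound belonging to the story's physical space → diegetic.
Sound (3): a kettle is a real object/event in the scene's world, so diegetic.
(4) is meta-diegetic: it's Anders's recollection rendered as sound; the other character can't hear it.
(5) is non-diegetic: score with no on-screen or off-screen source; it exists for the audience alone.
Only (5) is non-diegetic.

5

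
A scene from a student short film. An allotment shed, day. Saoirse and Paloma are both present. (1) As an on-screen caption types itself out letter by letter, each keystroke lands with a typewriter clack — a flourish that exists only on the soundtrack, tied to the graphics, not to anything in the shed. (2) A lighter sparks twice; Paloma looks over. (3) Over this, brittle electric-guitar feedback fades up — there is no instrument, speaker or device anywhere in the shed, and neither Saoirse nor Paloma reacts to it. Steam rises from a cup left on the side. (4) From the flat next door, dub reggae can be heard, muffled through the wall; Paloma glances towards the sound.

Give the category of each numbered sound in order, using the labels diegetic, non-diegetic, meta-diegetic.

non-diegetic, diegetic, non-diegetic, diegetic

(1) is non-diegetic: the caption isn't part of the story world, so neither is the sound tied to it.
(2) a lighter is a real object/event in the scene's world → diegetic.
(3) nothing in the shed produces it and the characters don't hear it — pure soundtrack → non-diegetic.
(4) the music has an off-screen but real-world source and a character hears it → diegetic.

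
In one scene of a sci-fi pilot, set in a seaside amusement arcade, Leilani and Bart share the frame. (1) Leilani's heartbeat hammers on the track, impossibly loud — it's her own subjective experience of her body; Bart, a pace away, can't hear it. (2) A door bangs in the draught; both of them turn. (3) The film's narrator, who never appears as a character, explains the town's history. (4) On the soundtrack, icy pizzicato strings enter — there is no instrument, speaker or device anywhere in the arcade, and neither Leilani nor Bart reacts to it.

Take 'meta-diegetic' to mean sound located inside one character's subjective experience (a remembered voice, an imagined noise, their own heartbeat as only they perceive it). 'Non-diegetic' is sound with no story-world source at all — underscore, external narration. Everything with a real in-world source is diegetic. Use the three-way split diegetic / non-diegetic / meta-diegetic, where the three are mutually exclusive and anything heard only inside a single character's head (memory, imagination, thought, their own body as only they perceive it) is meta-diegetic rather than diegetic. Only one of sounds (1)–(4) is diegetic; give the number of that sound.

2

(1) a subjective body sound — Leilani's private perception, inaudible to Bart → meta-diegetic.
(2) an in-world source (a door); characters could hear it → diegetic.
(3) is non-diegetic: commentary laid over the scene from outside the fiction.
Sound (4): nothing in the arcade produces it and the characters don't hear it — pure soundtrack, so non-diegetic.
Only (2) is diegetic.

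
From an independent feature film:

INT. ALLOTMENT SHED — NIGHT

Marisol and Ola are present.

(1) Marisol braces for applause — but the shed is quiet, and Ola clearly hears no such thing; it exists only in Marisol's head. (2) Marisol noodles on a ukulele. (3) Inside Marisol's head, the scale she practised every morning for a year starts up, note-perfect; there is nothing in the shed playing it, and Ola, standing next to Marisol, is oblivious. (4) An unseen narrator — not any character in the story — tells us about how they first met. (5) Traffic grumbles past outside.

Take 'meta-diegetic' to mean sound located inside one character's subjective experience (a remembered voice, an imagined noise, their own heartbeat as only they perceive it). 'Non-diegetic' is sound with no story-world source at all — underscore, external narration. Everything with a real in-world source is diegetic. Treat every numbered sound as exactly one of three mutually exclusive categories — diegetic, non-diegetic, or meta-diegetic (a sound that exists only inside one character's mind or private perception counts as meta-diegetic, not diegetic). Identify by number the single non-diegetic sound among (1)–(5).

(1) is meta-diegetic: subjective to Marisol: the shed is silent and Ola hears nothing.
(2) is diegetic: the instrument and the performer are both in the scene.
(3) is meta-diegetic: remembered music, private to Marisol — Ola is oblivious because it isn't in the room.
(4) is non-diegetic: the narrator exists outside the story world, addressing only the audience.
(5) it's the actual ambient sound of the location → diegetic.
Only (4) is non-diegetic.

4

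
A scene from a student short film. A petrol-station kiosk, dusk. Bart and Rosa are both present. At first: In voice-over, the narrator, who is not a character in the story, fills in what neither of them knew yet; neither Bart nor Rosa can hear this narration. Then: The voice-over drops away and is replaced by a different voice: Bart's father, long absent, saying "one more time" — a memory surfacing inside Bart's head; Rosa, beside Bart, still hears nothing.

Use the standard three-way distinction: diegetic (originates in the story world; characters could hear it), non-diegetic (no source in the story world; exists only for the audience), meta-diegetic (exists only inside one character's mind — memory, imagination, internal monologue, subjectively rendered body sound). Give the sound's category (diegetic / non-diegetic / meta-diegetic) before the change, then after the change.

non-diegetic, meta-diegetic

Before the change: the external narrator addresses only the audience — outside the story world → non-diegetic.
After the change: the replacement voice is a memory inside Bart's mind specifically → meta-diegetic.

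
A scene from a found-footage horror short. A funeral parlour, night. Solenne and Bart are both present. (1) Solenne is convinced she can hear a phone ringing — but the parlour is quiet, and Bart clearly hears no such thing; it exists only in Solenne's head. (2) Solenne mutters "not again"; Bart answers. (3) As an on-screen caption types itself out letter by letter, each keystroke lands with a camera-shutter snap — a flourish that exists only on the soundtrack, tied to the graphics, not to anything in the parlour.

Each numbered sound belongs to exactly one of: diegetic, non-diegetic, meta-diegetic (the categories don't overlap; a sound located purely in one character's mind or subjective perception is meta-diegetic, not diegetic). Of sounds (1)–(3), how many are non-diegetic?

1

Sound (1): the sound is imagined by Solenne; nothing in the story world is producing it and Bart can't hear it, so meta-diegetic.
(2) spoken by a character present in the story world → diegetic.
(3) sound married to a title/caption — outside the diegesis by definition → non-diegetic.
Non-diegetic: (3) — that's 1.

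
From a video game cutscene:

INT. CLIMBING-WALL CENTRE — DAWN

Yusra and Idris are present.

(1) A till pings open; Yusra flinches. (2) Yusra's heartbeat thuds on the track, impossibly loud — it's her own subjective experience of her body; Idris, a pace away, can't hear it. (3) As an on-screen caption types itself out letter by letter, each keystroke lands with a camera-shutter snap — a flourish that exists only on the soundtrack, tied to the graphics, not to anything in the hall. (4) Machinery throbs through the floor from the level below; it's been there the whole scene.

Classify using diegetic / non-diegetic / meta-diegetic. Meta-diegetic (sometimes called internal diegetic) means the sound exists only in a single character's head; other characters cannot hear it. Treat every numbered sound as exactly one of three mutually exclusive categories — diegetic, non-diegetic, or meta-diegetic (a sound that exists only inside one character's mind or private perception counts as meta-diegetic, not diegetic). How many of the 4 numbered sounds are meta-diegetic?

(1) is diegetic: the sound comes from a till physically present in the location.
Sound (2): it's Yusra's internal bodily sensation rendered as sound; only Yusra 'hears' it, so meta-diegetic.
Sound (3): it accompanies on-screen graphics, not anything inside the story world, so non-diegetic.
(4) is diegetic: machinery is part of the location's real environment.
Meta-diegetic: (2) — that's 1.

1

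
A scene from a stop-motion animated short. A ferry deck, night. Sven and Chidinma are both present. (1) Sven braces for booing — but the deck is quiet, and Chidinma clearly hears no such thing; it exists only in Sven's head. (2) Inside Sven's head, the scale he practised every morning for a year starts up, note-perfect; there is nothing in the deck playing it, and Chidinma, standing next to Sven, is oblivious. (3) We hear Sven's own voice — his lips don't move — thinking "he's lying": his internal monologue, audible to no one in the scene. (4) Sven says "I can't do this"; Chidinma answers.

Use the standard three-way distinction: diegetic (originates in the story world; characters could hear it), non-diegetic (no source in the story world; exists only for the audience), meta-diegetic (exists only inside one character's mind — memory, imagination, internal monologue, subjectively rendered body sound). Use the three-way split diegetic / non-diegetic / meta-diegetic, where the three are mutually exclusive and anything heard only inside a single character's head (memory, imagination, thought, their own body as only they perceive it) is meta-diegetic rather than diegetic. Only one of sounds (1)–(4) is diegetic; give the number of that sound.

Sound (1): subjective to Sven: the deck is silent and Chidinma hears nothing, so meta-diegetic.
(2) is meta-diegetic: it lives in Sven's subjectivity, not in the deck.
Sound (3): it's Sven's unspoken thought, heard only by the audience via his subjectivity, so meta-diegetic.
(4) is diegetic: on-screen dialogue — Sven speaks and Chidinma is there to hear.
Only (4) is diegetic.

4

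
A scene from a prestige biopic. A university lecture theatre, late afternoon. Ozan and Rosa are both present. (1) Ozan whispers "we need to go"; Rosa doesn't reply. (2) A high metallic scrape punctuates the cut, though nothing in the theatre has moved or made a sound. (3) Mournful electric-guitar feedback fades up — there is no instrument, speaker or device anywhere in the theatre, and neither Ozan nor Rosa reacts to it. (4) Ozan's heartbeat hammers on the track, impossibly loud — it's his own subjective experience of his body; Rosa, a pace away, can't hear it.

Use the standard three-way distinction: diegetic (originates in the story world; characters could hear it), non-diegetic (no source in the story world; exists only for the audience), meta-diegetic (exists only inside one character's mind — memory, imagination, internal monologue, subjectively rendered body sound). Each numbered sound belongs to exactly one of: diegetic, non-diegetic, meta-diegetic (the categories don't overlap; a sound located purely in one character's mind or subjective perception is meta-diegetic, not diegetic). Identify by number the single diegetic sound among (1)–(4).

(1) is diegetic: spoken by a character present in the story world.
(2) it's a sound-design accent with no in-world source; no one in the scene can hear it → non-diegetic.
(3) is non-diegetic: it has no source in the story world and no character can hear it — it's underscore.
(4) is meta-diegetic: a subjective body sound — Ozan's private perception, inaudible to Rosa.
Only (1) is diegetic.

1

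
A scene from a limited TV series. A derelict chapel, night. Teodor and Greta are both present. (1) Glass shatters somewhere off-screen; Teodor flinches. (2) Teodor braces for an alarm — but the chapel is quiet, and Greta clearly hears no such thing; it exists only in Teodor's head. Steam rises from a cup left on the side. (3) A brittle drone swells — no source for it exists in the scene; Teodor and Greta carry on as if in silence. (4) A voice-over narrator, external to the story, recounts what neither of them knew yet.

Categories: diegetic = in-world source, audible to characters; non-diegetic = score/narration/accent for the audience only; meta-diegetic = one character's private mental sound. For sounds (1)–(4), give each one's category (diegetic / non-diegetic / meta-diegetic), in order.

Sound (1): an in-world source (glass); characters could hear it, so diegetic.
(2) the sound is imagined by Teodor; nothing in the story world is producing it and Greta can't hear it → meta-diegetic.
(3) is non-diegetic: it has no source in the story world and no character can hear it — it's underscore.
(4) is non-diegetic: external voice-over — not a character, not heard by anyone in the scene.

diegetic, meta-diegetic, non-diegetic, non-diegetic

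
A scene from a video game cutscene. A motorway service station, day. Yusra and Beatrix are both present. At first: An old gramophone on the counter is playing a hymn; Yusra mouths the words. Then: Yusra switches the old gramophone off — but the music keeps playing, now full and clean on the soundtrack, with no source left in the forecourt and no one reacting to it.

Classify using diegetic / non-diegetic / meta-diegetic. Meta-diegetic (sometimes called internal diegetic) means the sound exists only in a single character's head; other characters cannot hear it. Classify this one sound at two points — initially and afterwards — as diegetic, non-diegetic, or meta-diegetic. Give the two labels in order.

diegetic, non-diegetic

Initially: an old gramophone is a real in-scene source and Yusra reacts to it → diegetic.
Afterwards: there is no longer any in-world source and no one can hear it — it has become underscore → non-diegetic.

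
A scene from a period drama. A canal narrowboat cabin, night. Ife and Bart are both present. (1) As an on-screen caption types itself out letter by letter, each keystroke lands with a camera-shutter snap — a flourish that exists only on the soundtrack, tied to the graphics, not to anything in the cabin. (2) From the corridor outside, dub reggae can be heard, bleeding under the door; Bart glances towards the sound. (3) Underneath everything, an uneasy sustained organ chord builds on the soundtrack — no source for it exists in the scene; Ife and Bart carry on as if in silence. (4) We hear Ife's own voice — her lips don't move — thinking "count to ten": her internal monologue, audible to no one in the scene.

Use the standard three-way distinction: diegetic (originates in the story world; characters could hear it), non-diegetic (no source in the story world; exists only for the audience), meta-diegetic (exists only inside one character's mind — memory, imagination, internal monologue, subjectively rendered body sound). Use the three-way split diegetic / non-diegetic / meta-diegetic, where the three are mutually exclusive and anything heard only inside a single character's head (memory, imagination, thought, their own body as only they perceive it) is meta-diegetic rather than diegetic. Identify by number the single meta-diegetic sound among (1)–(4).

(1) it accompanies on-screen graphics, not anything inside the story world → non-diegetic.
(2) is diegetic: off-screen diegetic: the source is out of frame but still in the story's space.
(3) score with no on-screen or off-screen source; it exists for the audience alone → non-diegetic.
(4) is meta-diegetic: internal monologue — inside Ife's mind, not spoken into the scene.
Only (4) is meta-diegetic.

4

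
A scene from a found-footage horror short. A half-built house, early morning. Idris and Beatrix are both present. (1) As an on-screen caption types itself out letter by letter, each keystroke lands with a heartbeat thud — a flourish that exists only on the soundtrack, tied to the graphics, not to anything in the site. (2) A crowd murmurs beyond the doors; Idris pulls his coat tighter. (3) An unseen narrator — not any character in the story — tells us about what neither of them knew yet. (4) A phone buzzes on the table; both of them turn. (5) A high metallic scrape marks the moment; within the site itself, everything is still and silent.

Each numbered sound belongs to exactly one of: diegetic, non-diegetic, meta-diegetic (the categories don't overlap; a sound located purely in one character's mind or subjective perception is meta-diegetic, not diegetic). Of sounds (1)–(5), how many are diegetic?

2

(1) is non-diegetic: sound married to a title/caption — outside the diegesis by definition.
(2) is diegetic: a crowd is part of the location's real environment.
(3) is non-diegetic: commentary laid over the scene from outside the fiction.
(4) a phone is a real object/event in the scene's world → diegetic.
(5) is non-diegetic: nothing in the scene produces it; it's an accent added for the audience.
So 2 of the 5 are diegetic: (2), (4).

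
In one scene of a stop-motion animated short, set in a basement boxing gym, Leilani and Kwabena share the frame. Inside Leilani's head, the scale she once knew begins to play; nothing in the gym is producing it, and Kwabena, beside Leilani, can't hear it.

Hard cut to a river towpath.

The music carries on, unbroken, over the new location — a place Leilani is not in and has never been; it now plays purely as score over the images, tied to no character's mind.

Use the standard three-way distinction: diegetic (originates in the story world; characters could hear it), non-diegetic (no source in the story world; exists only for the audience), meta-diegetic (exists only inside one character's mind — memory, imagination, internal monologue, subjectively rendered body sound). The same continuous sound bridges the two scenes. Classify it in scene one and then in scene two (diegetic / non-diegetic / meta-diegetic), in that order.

meta-diegetic, non-diegetic

Scene one: the music exists only inside Leilani's mind; Kwabena can't hear it → meta-diegetic.
Scene two: it's detached from Leilani entirely and plays over unrelated images with no in-world source — conventional underscore → non-diegetic.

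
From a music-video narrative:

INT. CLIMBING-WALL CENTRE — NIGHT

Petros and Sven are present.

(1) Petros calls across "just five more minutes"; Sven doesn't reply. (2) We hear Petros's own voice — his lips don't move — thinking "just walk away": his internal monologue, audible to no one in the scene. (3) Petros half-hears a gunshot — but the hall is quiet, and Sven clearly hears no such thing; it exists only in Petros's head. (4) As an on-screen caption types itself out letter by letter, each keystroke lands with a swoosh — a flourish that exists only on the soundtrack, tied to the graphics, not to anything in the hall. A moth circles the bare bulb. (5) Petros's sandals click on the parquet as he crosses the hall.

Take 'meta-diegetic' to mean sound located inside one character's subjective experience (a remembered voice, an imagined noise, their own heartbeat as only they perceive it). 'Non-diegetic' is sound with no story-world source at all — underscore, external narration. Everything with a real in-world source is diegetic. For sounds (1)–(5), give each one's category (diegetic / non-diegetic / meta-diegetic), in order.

diegetic, meta-diegetic, meta-diegetic, non-diegetic, diegetic

Sound (1): Petros is a character speaking aloud in the scene, so diegetic.
Sound (2): Petros's thought-voice: a private mental sound no other character can hear, so meta-diegetic.
(3) is meta-diegetic: subjective to Petros: the hall is silent and Sven hears nothing.
(4) is non-diegetic: it accompanies on-screen graphics, not anything inside the story world.
(5) it's the physical sound of Petros moving in the space → diegetic.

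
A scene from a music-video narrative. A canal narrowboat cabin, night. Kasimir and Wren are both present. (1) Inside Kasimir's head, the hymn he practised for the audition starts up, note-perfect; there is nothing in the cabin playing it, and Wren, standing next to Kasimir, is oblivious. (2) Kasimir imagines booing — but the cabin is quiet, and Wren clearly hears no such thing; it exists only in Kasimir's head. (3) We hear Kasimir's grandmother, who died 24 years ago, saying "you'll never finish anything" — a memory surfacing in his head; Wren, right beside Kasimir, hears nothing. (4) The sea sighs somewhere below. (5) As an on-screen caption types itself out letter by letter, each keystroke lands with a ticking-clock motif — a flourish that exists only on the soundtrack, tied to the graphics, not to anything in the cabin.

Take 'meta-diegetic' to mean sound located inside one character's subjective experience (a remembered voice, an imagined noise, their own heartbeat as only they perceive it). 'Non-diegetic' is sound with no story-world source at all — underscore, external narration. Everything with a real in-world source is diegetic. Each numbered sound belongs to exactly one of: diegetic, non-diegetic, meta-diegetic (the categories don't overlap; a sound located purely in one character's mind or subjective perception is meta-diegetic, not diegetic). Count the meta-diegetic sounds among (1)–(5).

3

(1) is meta-diegetic: it lives in Kasimir's subjectivity, not in the cabin.
(2) is meta-diegetic: the sound is imagined by Kasimir; nothing in the story world is producing it and Wren can't hear it.
(3) is meta-diegetic: it's Kasimir's recollection rendered as sound; the other character can't hear it.
Sound (4): it's the actual ambient sound of the location, so diegetic.
Sound (5): sound married to a title/caption — outside the diegesis by definition, so non-diegetic.
Meta-diegetic: (1), (2), (3) — that's 3.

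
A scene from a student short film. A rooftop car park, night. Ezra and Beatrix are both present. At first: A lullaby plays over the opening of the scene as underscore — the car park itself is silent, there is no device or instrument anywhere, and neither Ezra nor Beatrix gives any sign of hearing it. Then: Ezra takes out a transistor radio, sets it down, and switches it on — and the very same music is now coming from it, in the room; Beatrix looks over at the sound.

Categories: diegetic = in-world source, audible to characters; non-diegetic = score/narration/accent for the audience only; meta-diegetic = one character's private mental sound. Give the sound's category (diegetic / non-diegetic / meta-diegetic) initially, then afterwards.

non-diegetic, diegetic

Initially: no in-world source exists and no character can hear it — underscore → non-diegetic.
Afterwards: a transistor radio is now a real source in the story world and the characters hear it → diegetic.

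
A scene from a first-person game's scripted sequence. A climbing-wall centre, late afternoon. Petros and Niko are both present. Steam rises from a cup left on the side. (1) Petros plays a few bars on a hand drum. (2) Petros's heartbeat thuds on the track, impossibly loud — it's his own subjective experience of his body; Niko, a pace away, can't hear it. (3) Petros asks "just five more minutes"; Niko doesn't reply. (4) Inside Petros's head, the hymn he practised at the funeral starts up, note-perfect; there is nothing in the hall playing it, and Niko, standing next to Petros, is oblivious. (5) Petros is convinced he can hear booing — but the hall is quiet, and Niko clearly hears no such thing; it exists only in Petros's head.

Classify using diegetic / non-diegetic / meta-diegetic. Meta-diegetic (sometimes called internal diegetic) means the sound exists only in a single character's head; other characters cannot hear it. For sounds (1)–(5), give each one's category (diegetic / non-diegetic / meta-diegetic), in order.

diegetic, meta-diegetic, diegetic, meta-diegetic, meta-diegetic

(1) is diegetic: a character is playing a hand drum on screen.
(2) is meta-diegetic: it's Petros's internal bodily sensation rendered as sound; only Petros 'hears' it.
Sound (3): spoken by a character present in the story world, so diegetic.
(4) remembered music, private to Petros — Niko is oblivious because it isn't in the room → meta-diegetic.
Sound (5): Petros alone 'hears' it — an imagined sound, not present in the space, so meta-diegetic.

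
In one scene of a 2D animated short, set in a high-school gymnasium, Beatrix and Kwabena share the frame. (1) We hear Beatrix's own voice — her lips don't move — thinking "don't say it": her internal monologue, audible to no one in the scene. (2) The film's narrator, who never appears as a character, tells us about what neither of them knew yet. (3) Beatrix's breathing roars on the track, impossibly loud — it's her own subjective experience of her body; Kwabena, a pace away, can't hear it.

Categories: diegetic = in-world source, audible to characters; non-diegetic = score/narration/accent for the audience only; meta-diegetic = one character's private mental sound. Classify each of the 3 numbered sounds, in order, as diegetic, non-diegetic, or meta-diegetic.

meta-diegetic, non-diegetic, meta-diegetic

Sound (1): Beatrix's thought-voice: a private mental sound no other character can hear, so meta-diegetic.
(2) commentary laid over the scene from outside the fiction → non-diegetic.
Sound (3): point-of-audition from inside Beatrix's body; not a sound in the room, so meta-diegetic.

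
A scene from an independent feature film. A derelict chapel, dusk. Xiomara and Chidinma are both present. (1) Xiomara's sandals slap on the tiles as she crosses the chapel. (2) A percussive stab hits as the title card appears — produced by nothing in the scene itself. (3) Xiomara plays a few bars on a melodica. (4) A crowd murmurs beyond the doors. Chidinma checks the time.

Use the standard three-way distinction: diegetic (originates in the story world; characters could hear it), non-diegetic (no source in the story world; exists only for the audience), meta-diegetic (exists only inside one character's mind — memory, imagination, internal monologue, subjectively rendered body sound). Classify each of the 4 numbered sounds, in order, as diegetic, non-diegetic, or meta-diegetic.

(1) Xiomara's footsteps are produced in the story world → diegetic.
(2) nothing in the scene produces it; it's an accent added for the audience → non-diegetic.
(3) the instrument and the performer are both in the scene → diegetic.
(4) a crowd is part of the location's real environment → diegetic.

diegetic, non-diegetic, diegetic, diegetic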